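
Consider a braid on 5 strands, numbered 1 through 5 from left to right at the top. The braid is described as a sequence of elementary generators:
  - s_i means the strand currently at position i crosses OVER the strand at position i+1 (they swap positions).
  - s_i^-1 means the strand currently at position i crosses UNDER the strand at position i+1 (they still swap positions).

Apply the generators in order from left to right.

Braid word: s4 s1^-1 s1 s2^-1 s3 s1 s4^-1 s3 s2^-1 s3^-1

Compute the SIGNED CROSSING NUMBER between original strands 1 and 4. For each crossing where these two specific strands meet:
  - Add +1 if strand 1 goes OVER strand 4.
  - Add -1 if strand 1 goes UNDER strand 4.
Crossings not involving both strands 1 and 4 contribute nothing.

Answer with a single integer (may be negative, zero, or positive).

Gen 1: crossing 4x5. Both 1&4? no. Sum: 0
Gen 2: crossing 1x2. Both 1&4? no. Sum: 0
Gen 3: crossing 2x1. Both 1&4? no. Sum: 0
Gen 4: crossing 2x3. Both 1&4? no. Sum: 0
Gen 5: crossing 2x5. Both 1&4? no. Sum: 0
Gen 6: crossing 1x3. Both 1&4? no. Sum: 0
Gen 7: crossing 2x4. Both 1&4? no. Sum: 0
Gen 8: crossing 5x4. Both 1&4? no. Sum: 0
Gen 9: 1 under 4. Both 1&4? yes. Contrib: -1. Sum: -1
Gen 10: crossing 1x5. Both 1&4? no. Sum: -1

Answer: -1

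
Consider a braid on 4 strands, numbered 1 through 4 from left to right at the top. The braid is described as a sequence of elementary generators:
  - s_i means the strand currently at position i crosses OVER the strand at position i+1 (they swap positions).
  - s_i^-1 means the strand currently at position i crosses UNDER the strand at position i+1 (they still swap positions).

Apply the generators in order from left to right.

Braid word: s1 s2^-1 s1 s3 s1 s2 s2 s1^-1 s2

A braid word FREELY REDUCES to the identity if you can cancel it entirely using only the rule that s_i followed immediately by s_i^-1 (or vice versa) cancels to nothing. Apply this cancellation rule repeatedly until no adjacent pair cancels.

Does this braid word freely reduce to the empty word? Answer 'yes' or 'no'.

Answer: no

Derivation:
Gen 1 (s1): push. Stack: [s1]
Gen 2 (s2^-1): push. Stack: [s1 s2^-1]
Gen 3 (s1): push. Stack: [s1 s2^-1 s1]
Gen 4 (s3): push. Stack: [s1 s2^-1 s1 s3]
Gen 5 (s1): push. Stack: [s1 s2^-1 s1 s3 s1]
Gen 6 (s2): push. Stack: [s1 s2^-1 s1 s3 s1 s2]
Gen 7 (s2): push. Stack: [s1 s2^-1 s1 s3 s1 s2 s2]
Gen 8 (s1^-1): push. Stack: [s1 s2^-1 s1 s3 s1 s2 s2 s1^-1]
Gen 9 (s2): push. Stack: [s1 s2^-1 s1 s3 s1 s2 s2 s1^-1 s2]
Reduced word: s1 s2^-1 s1 s3 s1 s2 s2 s1^-1 s2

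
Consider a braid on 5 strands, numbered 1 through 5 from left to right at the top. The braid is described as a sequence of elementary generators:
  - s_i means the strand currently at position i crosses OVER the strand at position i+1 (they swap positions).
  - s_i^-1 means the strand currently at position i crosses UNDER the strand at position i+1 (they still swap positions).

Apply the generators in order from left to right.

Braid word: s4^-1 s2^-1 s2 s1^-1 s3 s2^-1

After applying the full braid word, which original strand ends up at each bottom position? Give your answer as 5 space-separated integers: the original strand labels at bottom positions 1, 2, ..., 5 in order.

Gen 1 (s4^-1): strand 4 crosses under strand 5. Perm now: [1 2 3 5 4]
Gen 2 (s2^-1): strand 2 crosses under strand 3. Perm now: [1 3 2 5 4]
Gen 3 (s2): strand 3 crosses over strand 2. Perm now: [1 2 3 5 4]
Gen 4 (s1^-1): strand 1 crosses under strand 2. Perm now: [2 1 3 5 4]
Gen 5 (s3): strand 3 crosses over strand 5. Perm now: [2 1 5 3 4]
Gen 6 (s2^-1): strand 1 crosses under strand 5. Perm now: [2 5 1 3 4]

Answer: 2 5 1 3 4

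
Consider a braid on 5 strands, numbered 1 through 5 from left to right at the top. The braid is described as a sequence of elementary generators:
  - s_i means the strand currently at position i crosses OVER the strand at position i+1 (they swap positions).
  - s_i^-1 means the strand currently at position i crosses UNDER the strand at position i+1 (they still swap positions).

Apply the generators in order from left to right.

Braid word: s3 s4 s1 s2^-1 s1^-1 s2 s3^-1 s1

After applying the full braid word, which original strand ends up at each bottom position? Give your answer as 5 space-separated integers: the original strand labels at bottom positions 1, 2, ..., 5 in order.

Answer: 1 4 5 2 3

Derivation:
Gen 1 (s3): strand 3 crosses over strand 4. Perm now: [1 2 4 3 5]
Gen 2 (s4): strand 3 crosses over strand 5. Perm now: [1 2 4 5 3]
Gen 3 (s1): strand 1 crosses over strand 2. Perm now: [2 1 4 5 3]
Gen 4 (s2^-1): strand 1 crosses under strand 4. Perm now: [2 4 1 5 3]
Gen 5 (s1^-1): strand 2 crosses under strand 4. Perm now: [4 2 1 5 3]
Gen 6 (s2): strand 2 crosses over strand 1. Perm now: [4 1 2 5 3]
Gen 7 (s3^-1): strand 2 crosses under strand 5. Perm now: [4 1 5 2 3]
Gen 8 (s1): strand 4 crosses over strand 1. Perm now: [1 4 5 2 3]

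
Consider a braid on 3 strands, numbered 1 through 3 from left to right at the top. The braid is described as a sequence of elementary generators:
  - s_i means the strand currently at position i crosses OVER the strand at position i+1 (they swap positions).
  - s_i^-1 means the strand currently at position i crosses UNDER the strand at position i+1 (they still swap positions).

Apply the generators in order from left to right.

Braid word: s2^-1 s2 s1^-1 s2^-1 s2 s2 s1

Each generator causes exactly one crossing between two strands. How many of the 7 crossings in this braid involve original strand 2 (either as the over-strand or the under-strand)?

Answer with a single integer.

Gen 1: crossing 2x3. Involves strand 2? yes. Count so far: 1
Gen 2: crossing 3x2. Involves strand 2? yes. Count so far: 2
Gen 3: crossing 1x2. Involves strand 2? yes. Count so far: 3
Gen 4: crossing 1x3. Involves strand 2? no. Count so far: 3
Gen 5: crossing 3x1. Involves strand 2? no. Count so far: 3
Gen 6: crossing 1x3. Involves strand 2? no. Count so far: 3
Gen 7: crossing 2x3. Involves strand 2? yes. Count so far: 4

Answer: 4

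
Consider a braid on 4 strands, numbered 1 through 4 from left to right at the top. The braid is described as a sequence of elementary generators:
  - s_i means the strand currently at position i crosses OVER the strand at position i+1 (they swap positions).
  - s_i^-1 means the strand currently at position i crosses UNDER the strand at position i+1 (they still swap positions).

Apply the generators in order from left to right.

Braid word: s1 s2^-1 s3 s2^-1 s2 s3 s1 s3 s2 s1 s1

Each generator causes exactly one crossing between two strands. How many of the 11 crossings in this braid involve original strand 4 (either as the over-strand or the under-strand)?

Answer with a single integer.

Gen 1: crossing 1x2. Involves strand 4? no. Count so far: 0
Gen 2: crossing 1x3. Involves strand 4? no. Count so far: 0
Gen 3: crossing 1x4. Involves strand 4? yes. Count so far: 1
Gen 4: crossing 3x4. Involves strand 4? yes. Count so far: 2
Gen 5: crossing 4x3. Involves strand 4? yes. Count so far: 3
Gen 6: crossing 4x1. Involves strand 4? yes. Count so far: 4
Gen 7: crossing 2x3. Involves strand 4? no. Count so far: 4
Gen 8: crossing 1x4. Involves strand 4? yes. Count so far: 5
Gen 9: crossing 2x4. Involves strand 4? yes. Count so far: 6
Gen 10: crossing 3x4. Involves strand 4? yes. Count so far: 7
Gen 11: crossing 4x3. Involves strand 4? yes. Count so far: 8

Answer: 8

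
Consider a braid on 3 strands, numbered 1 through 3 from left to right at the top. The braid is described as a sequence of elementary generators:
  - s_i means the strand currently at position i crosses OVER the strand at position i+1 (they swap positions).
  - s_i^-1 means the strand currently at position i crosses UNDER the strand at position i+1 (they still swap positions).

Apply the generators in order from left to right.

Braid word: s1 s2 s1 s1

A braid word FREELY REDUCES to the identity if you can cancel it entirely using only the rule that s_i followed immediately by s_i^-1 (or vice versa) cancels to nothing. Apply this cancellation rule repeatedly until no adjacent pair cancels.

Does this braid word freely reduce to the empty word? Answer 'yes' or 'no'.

Answer: no

Derivation:
Gen 1 (s1): push. Stack: [s1]
Gen 2 (s2): push. Stack: [s1 s2]
Gen 3 (s1): push. Stack: [s1 s2 s1]
Gen 4 (s1): push. Stack: [s1 s2 s1 s1]
Reduced word: s1 s2 s1 s1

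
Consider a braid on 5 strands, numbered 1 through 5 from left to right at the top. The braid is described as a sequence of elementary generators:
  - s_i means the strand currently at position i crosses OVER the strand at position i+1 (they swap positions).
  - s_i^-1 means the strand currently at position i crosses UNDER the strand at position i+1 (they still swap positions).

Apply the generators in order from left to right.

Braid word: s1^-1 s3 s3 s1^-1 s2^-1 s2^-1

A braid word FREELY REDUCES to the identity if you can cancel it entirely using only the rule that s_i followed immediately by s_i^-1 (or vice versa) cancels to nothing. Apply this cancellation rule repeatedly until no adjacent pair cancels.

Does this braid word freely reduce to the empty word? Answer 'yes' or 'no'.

Gen 1 (s1^-1): push. Stack: [s1^-1]
Gen 2 (s3): push. Stack: [s1^-1 s3]
Gen 3 (s3): push. Stack: [s1^-1 s3 s3]
Gen 4 (s1^-1): push. Stack: [s1^-1 s3 s3 s1^-1]
Gen 5 (s2^-1): push. Stack: [s1^-1 s3 s3 s1^-1 s2^-1]
Gen 6 (s2^-1): push. Stack: [s1^-1 s3 s3 s1^-1 s2^-1 s2^-1]
Reduced word: s1^-1 s3 s3 s1^-1 s2^-1 s2^-1

Answer: no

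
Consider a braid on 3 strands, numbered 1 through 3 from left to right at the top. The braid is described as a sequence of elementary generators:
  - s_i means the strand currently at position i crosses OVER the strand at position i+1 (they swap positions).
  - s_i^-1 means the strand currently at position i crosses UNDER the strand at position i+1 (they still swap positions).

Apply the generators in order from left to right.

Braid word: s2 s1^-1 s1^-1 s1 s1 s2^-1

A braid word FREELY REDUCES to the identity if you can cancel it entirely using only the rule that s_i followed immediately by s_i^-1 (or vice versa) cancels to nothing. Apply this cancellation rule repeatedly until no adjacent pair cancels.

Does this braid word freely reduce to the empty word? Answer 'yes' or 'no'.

Answer: yes

Derivation:
Gen 1 (s2): push. Stack: [s2]
Gen 2 (s1^-1): push. Stack: [s2 s1^-1]
Gen 3 (s1^-1): push. Stack: [s2 s1^-1 s1^-1]
Gen 4 (s1): cancels prior s1^-1. Stack: [s2 s1^-1]
Gen 5 (s1): cancels prior s1^-1. Stack: [s2]
Gen 6 (s2^-1): cancels prior s2. Stack: []
Reduced word: (empty)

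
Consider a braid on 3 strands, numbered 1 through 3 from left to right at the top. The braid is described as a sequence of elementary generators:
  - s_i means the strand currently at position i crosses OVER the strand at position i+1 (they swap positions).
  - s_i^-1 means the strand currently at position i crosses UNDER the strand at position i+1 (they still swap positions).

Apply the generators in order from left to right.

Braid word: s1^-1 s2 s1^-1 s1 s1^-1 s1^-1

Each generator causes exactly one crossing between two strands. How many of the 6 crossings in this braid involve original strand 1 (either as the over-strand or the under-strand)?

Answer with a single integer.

Answer: 2

Derivation:
Gen 1: crossing 1x2. Involves strand 1? yes. Count so far: 1
Gen 2: crossing 1x3. Involves strand 1? yes. Count so far: 2
Gen 3: crossing 2x3. Involves strand 1? no. Count so far: 2
Gen 4: crossing 3x2. Involves strand 1? no. Count so far: 2
Gen 5: crossing 2x3. Involves strand 1? no. Count so far: 2
Gen 6: crossing 3x2. Involves strand 1? no. Count so far: 2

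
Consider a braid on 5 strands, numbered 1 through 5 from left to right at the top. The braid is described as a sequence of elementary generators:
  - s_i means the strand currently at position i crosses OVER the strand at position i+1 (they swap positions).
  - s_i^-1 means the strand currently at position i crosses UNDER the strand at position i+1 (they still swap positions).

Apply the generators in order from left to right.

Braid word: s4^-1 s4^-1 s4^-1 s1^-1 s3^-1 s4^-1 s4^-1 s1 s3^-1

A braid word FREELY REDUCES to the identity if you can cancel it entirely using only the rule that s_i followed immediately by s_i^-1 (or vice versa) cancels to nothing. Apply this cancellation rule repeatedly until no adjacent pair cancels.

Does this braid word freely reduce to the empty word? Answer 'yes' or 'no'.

Answer: no

Derivation:
Gen 1 (s4^-1): push. Stack: [s4^-1]
Gen 2 (s4^-1): push. Stack: [s4^-1 s4^-1]
Gen 3 (s4^-1): push. Stack: [s4^-1 s4^-1 s4^-1]
Gen 4 (s1^-1): push. Stack: [s4^-1 s4^-1 s4^-1 s1^-1]
Gen 5 (s3^-1): push. Stack: [s4^-1 s4^-1 s4^-1 s1^-1 s3^-1]
Gen 6 (s4^-1): push. Stack: [s4^-1 s4^-1 s4^-1 s1^-1 s3^-1 s4^-1]
Gen 7 (s4^-1): push. Stack: [s4^-1 s4^-1 s4^-1 s1^-1 s3^-1 s4^-1 s4^-1]
Gen 8 (s1): push. Stack: [s4^-1 s4^-1 s4^-1 s1^-1 s3^-1 s4^-1 s4^-1 s1]
Gen 9 (s3^-1): push. Stack: [s4^-1 s4^-1 s4^-1 s1^-1 s3^-1 s4^-1 s4^-1 s1 s3^-1]
Reduced word: s4^-1 s4^-1 s4^-1 s1^-1 s3^-1 s4^-1 s4^-1 s1 s3^-1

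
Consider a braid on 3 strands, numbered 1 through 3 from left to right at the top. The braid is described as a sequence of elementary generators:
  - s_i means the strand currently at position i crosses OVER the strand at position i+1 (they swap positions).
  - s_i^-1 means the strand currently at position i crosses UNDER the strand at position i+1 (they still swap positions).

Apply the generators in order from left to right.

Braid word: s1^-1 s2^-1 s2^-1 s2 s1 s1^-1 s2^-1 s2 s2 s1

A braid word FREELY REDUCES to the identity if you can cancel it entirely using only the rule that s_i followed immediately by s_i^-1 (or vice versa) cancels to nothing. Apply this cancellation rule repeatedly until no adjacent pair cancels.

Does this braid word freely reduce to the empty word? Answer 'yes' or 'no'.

Gen 1 (s1^-1): push. Stack: [s1^-1]
Gen 2 (s2^-1): push. Stack: [s1^-1 s2^-1]
Gen 3 (s2^-1): push. Stack: [s1^-1 s2^-1 s2^-1]
Gen 4 (s2): cancels prior s2^-1. Stack: [s1^-1 s2^-1]
Gen 5 (s1): push. Stack: [s1^-1 s2^-1 s1]
Gen 6 (s1^-1): cancels prior s1. Stack: [s1^-1 s2^-1]
Gen 7 (s2^-1): push. Stack: [s1^-1 s2^-1 s2^-1]
Gen 8 (s2): cancels prior s2^-1. Stack: [s1^-1 s2^-1]
Gen 9 (s2): cancels prior s2^-1. Stack: [s1^-1]
Gen 10 (s1): cancels prior s1^-1. Stack: []
Reduced word: (empty)

Answer: yes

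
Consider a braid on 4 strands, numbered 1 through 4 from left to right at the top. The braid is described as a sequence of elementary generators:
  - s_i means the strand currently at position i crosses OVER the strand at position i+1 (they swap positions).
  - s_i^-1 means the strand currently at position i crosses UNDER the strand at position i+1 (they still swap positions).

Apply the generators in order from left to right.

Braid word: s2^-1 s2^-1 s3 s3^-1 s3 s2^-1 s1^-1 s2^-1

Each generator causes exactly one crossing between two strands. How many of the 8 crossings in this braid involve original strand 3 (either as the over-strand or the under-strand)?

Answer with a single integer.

Gen 1: crossing 2x3. Involves strand 3? yes. Count so far: 1
Gen 2: crossing 3x2. Involves strand 3? yes. Count so far: 2
Gen 3: crossing 3x4. Involves strand 3? yes. Count so far: 3
Gen 4: crossing 4x3. Involves strand 3? yes. Count so far: 4
Gen 5: crossing 3x4. Involves strand 3? yes. Count so far: 5
Gen 6: crossing 2x4. Involves strand 3? no. Count so far: 5
Gen 7: crossing 1x4. Involves strand 3? no. Count so far: 5
Gen 8: crossing 1x2. Involves strand 3? no. Count so far: 5

Answer: 5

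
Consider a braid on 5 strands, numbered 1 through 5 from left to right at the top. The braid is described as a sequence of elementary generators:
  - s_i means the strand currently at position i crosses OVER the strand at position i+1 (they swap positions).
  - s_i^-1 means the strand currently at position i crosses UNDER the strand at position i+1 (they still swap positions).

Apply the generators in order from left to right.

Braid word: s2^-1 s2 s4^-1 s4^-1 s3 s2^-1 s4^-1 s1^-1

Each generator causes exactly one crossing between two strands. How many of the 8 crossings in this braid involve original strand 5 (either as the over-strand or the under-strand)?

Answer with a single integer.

Answer: 3

Derivation:
Gen 1: crossing 2x3. Involves strand 5? no. Count so far: 0
Gen 2: crossing 3x2. Involves strand 5? no. Count so far: 0
Gen 3: crossing 4x5. Involves strand 5? yes. Count so far: 1
Gen 4: crossing 5x4. Involves strand 5? yes. Count so far: 2
Gen 5: crossing 3x4. Involves strand 5? no. Count so far: 2
Gen 6: crossing 2x4. Involves strand 5? no. Count so far: 2
Gen 7: crossing 3x5. Involves strand 5? yes. Count so far: 3
Gen 8: crossing 1x4. Involves strand 5? no. Count so far: 3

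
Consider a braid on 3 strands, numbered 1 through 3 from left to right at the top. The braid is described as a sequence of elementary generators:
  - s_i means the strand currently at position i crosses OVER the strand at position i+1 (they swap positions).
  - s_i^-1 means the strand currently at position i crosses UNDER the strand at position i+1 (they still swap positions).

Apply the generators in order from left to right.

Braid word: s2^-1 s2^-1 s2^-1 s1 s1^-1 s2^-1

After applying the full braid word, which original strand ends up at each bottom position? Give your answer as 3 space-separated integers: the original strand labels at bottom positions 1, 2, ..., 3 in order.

Answer: 1 2 3

Derivation:
Gen 1 (s2^-1): strand 2 crosses under strand 3. Perm now: [1 3 2]
Gen 2 (s2^-1): strand 3 crosses under strand 2. Perm now: [1 2 3]
Gen 3 (s2^-1): strand 2 crosses under strand 3. Perm now: [1 3 2]
Gen 4 (s1): strand 1 crosses over strand 3. Perm now: [3 1 2]
Gen 5 (s1^-1): strand 3 crosses under strand 1. Perm now: [1 3 2]
Gen 6 (s2^-1): strand 3 crosses under strand 2. Perm now: [1 2 3]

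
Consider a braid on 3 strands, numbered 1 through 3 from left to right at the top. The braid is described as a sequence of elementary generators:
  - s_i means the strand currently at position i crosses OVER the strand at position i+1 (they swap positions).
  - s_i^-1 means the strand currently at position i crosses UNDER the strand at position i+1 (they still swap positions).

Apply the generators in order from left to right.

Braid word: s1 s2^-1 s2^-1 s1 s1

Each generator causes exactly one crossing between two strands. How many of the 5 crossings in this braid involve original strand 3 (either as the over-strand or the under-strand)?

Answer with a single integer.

Answer: 2

Derivation:
Gen 1: crossing 1x2. Involves strand 3? no. Count so far: 0
Gen 2: crossing 1x3. Involves strand 3? yes. Count so far: 1
Gen 3: crossing 3x1. Involves strand 3? yes. Count so far: 2
Gen 4: crossing 2x1. Involves strand 3? no. Count so far: 2
Gen 5: crossing 1x2. Involves strand 3? no. Count so far: 2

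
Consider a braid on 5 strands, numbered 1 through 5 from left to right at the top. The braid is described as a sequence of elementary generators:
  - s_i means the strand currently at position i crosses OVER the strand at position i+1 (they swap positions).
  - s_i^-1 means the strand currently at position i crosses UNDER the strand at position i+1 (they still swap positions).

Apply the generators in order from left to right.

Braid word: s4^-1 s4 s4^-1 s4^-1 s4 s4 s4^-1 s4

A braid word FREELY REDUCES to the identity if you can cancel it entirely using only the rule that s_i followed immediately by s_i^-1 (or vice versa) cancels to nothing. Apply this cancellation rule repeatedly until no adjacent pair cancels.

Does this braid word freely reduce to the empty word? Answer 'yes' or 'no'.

Answer: yes

Derivation:
Gen 1 (s4^-1): push. Stack: [s4^-1]
Gen 2 (s4): cancels prior s4^-1. Stack: []
Gen 3 (s4^-1): push. Stack: [s4^-1]
Gen 4 (s4^-1): push. Stack: [s4^-1 s4^-1]
Gen 5 (s4): cancels prior s4^-1. Stack: [s4^-1]
Gen 6 (s4): cancels prior s4^-1. Stack: []
Gen 7 (s4^-1): push. Stack: [s4^-1]
Gen 8 (s4): cancels prior s4^-1. Stack: []
Reduced word: (empty)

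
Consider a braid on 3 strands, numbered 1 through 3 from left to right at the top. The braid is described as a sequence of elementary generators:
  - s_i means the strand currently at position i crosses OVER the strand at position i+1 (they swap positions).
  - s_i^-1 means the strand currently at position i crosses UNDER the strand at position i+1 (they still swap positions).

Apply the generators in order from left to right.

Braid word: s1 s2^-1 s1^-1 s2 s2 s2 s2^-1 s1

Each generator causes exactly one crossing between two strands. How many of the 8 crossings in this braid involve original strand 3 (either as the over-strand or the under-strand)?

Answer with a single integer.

Answer: 3

Derivation:
Gen 1: crossing 1x2. Involves strand 3? no. Count so far: 0
Gen 2: crossing 1x3. Involves strand 3? yes. Count so far: 1
Gen 3: crossing 2x3. Involves strand 3? yes. Count so far: 2
Gen 4: crossing 2x1. Involves strand 3? no. Count so far: 2
Gen 5: crossing 1x2. Involves strand 3? no. Count so far: 2
Gen 6: crossing 2x1. Involves strand 3? no. Count so far: 2
Gen 7: crossing 1x2. Involves strand 3? no. Count so far: 2
Gen 8: crossing 3x2. Involves strand 3? yes. Count so far: 3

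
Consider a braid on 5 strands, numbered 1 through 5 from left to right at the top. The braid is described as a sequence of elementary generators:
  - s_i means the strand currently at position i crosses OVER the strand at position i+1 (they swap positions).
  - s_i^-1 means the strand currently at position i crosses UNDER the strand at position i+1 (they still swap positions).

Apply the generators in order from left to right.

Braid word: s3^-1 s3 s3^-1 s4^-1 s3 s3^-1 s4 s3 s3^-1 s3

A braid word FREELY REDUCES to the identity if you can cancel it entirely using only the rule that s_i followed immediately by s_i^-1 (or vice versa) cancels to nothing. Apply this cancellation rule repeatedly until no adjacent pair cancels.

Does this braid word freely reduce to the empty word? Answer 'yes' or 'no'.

Gen 1 (s3^-1): push. Stack: [s3^-1]
Gen 2 (s3): cancels prior s3^-1. Stack: []
Gen 3 (s3^-1): push. Stack: [s3^-1]
Gen 4 (s4^-1): push. Stack: [s3^-1 s4^-1]
Gen 5 (s3): push. Stack: [s3^-1 s4^-1 s3]
Gen 6 (s3^-1): cancels prior s3. Stack: [s3^-1 s4^-1]
Gen 7 (s4): cancels prior s4^-1. Stack: [s3^-1]
Gen 8 (s3): cancels prior s3^-1. Stack: []
Gen 9 (s3^-1): push. Stack: [s3^-1]
Gen 10 (s3): cancels prior s3^-1. Stack: []
Reduced word: (empty)

Answer: yes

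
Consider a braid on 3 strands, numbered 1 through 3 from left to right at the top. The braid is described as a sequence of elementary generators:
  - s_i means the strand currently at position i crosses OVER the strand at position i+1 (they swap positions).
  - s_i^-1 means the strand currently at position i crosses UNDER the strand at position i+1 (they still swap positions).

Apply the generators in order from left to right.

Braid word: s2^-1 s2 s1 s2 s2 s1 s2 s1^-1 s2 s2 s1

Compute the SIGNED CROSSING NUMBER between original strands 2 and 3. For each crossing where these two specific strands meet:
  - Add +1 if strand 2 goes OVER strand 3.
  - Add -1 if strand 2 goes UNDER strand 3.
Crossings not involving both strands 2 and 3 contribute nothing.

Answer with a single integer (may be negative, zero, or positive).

Answer: -1

Derivation:
Gen 1: 2 under 3. Both 2&3? yes. Contrib: -1. Sum: -1
Gen 2: 3 over 2. Both 2&3? yes. Contrib: -1. Sum: -2
Gen 3: crossing 1x2. Both 2&3? no. Sum: -2
Gen 4: crossing 1x3. Both 2&3? no. Sum: -2
Gen 5: crossing 3x1. Both 2&3? no. Sum: -2
Gen 6: crossing 2x1. Both 2&3? no. Sum: -2
Gen 7: 2 over 3. Both 2&3? yes. Contrib: +1. Sum: -1
Gen 8: crossing 1x3. Both 2&3? no. Sum: -1
Gen 9: crossing 1x2. Both 2&3? no. Sum: -1
Gen 10: crossing 2x1. Both 2&3? no. Sum: -1
Gen 11: crossing 3x1. Both 2&3? no. Sum: -1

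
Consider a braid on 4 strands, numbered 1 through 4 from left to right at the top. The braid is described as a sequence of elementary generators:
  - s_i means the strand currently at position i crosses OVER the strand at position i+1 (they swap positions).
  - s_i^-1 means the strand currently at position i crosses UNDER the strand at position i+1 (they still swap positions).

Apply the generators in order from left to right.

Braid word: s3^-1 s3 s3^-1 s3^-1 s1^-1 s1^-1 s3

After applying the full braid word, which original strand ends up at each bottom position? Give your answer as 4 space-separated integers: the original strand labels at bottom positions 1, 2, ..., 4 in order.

Answer: 1 2 4 3

Derivation:
Gen 1 (s3^-1): strand 3 crosses under strand 4. Perm now: [1 2 4 3]
Gen 2 (s3): strand 4 crosses over strand 3. Perm now: [1 2 3 4]
Gen 3 (s3^-1): strand 3 crosses under strand 4. Perm now: [1 2 4 3]
Gen 4 (s3^-1): strand 4 crosses under strand 3. Perm now: [1 2 3 4]
Gen 5 (s1^-1): strand 1 crosses under strand 2. Perm now: [2 1 3 4]
Gen 6 (s1^-1): strand 2 crosses under strand 1. Perm now: [1 2 3 4]
Gen 7 (s3): strand 3 crosses over strand 4. Perm now: [1 2 4 3]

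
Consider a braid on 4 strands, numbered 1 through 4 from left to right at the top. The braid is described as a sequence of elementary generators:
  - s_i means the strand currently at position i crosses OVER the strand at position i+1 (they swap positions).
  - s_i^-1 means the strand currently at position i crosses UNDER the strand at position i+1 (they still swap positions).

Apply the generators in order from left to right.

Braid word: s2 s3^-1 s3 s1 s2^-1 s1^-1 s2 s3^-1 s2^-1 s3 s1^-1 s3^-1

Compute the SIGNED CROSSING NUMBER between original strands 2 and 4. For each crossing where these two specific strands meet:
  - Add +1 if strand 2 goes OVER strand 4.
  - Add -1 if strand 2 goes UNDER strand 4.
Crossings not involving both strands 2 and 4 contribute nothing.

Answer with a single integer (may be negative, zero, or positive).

Answer: -3

Derivation:
Gen 1: crossing 2x3. Both 2&4? no. Sum: 0
Gen 2: 2 under 4. Both 2&4? yes. Contrib: -1. Sum: -1
Gen 3: 4 over 2. Both 2&4? yes. Contrib: -1. Sum: -2
Gen 4: crossing 1x3. Both 2&4? no. Sum: -2
Gen 5: crossing 1x2. Both 2&4? no. Sum: -2
Gen 6: crossing 3x2. Both 2&4? no. Sum: -2
Gen 7: crossing 3x1. Both 2&4? no. Sum: -2
Gen 8: crossing 3x4. Both 2&4? no. Sum: -2
Gen 9: crossing 1x4. Both 2&4? no. Sum: -2
Gen 10: crossing 1x3. Both 2&4? no. Sum: -2
Gen 11: 2 under 4. Both 2&4? yes. Contrib: -1. Sum: -3
Gen 12: crossing 3x1. Both 2&4? no. Sum: -3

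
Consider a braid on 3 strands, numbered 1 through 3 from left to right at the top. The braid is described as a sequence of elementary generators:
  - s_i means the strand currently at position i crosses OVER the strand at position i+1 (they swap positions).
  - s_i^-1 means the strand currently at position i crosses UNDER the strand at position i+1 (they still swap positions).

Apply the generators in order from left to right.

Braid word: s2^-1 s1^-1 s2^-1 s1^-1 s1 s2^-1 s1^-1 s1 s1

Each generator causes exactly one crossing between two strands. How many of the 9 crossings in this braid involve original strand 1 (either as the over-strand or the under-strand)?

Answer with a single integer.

Answer: 6

Derivation:
Gen 1: crossing 2x3. Involves strand 1? no. Count so far: 0
Gen 2: crossing 1x3. Involves strand 1? yes. Count so far: 1
Gen 3: crossing 1x2. Involves strand 1? yes. Count so far: 2
Gen 4: crossing 3x2. Involves strand 1? no. Count so far: 2
Gen 5: crossing 2x3. Involves strand 1? no. Count so far: 2
Gen 6: crossing 2x1. Involves strand 1? yes. Count so far: 3
Gen 7: crossing 3x1. Involves strand 1? yes. Count so far: 4
Gen 8: crossing 1x3. Involves strand 1? yes. Count so far: 5
Gen 9: crossing 3x1. Involves strand 1? yes. Count so far: 6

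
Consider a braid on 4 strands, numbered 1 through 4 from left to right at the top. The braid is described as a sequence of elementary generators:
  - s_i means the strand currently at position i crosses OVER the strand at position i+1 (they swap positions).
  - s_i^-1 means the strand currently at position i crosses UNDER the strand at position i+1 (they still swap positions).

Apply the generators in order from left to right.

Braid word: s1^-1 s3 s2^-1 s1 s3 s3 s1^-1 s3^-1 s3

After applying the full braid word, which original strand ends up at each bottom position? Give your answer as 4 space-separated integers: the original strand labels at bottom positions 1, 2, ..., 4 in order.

Gen 1 (s1^-1): strand 1 crosses under strand 2. Perm now: [2 1 3 4]
Gen 2 (s3): strand 3 crosses over strand 4. Perm now: [2 1 4 3]
Gen 3 (s2^-1): strand 1 crosses under strand 4. Perm now: [2 4 1 3]
Gen 4 (s1): strand 2 crosses over strand 4. Perm now: [4 2 1 3]
Gen 5 (s3): strand 1 crosses over strand 3. Perm now: [4 2 3 1]
Gen 6 (s3): strand 3 crosses over strand 1. Perm now: [4 2 1 3]
Gen 7 (s1^-1): strand 4 crosses under strand 2. Perm now: [2 4 1 3]
Gen 8 (s3^-1): strand 1 crosses under strand 3. Perm now: [2 4 3 1]
Gen 9 (s3): strand 3 crosses over strand 1. Perm now: [2 4 1 3]

Answer: 2 4 1 3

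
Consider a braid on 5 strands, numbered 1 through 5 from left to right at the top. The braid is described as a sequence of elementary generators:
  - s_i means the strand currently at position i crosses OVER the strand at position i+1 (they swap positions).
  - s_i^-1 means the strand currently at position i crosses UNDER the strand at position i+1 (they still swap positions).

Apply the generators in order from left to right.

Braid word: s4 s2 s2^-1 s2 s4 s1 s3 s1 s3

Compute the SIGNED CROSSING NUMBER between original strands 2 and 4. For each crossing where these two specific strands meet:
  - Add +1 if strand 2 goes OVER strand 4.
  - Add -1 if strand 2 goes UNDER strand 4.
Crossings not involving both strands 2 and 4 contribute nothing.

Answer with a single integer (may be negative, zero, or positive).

Gen 1: crossing 4x5. Both 2&4? no. Sum: 0
Gen 2: crossing 2x3. Both 2&4? no. Sum: 0
Gen 3: crossing 3x2. Both 2&4? no. Sum: 0
Gen 4: crossing 2x3. Both 2&4? no. Sum: 0
Gen 5: crossing 5x4. Both 2&4? no. Sum: 0
Gen 6: crossing 1x3. Both 2&4? no. Sum: 0
Gen 7: 2 over 4. Both 2&4? yes. Contrib: +1. Sum: 1
Gen 8: crossing 3x1. Both 2&4? no. Sum: 1
Gen 9: 4 over 2. Both 2&4? yes. Contrib: -1. Sum: 0

Answer: 0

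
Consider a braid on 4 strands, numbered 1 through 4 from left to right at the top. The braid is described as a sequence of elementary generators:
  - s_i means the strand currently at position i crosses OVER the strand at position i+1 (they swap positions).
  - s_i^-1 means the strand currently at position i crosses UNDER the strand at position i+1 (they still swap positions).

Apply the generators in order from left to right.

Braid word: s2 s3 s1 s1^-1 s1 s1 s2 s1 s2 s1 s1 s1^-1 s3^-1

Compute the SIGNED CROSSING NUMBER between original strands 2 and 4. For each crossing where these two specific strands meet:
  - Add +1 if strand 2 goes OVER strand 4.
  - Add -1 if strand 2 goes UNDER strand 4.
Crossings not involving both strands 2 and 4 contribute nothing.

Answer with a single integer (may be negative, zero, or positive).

Gen 1: crossing 2x3. Both 2&4? no. Sum: 0
Gen 2: 2 over 4. Both 2&4? yes. Contrib: +1. Sum: 1
Gen 3: crossing 1x3. Both 2&4? no. Sum: 1
Gen 4: crossing 3x1. Both 2&4? no. Sum: 1
Gen 5: crossing 1x3. Both 2&4? no. Sum: 1
Gen 6: crossing 3x1. Both 2&4? no. Sum: 1
Gen 7: crossing 3x4. Both 2&4? no. Sum: 1
Gen 8: crossing 1x4. Both 2&4? no. Sum: 1
Gen 9: crossing 1x3. Both 2&4? no. Sum: 1
Gen 10: crossing 4x3. Both 2&4? no. Sum: 1
Gen 11: crossing 3x4. Both 2&4? no. Sum: 1
Gen 12: crossing 4x3. Both 2&4? no. Sum: 1
Gen 13: crossing 1x2. Both 2&4? no. Sum: 1

Answer: 1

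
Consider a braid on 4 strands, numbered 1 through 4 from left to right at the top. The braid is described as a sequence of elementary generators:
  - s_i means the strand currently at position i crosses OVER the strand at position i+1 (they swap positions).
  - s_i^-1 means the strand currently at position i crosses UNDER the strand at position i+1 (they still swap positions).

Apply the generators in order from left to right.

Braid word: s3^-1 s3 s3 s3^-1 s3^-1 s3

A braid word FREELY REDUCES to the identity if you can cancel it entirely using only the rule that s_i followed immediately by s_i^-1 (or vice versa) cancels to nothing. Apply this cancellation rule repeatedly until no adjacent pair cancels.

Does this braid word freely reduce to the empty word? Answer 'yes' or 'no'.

Answer: yes

Derivation:
Gen 1 (s3^-1): push. Stack: [s3^-1]
Gen 2 (s3): cancels prior s3^-1. Stack: []
Gen 3 (s3): push. Stack: [s3]
Gen 4 (s3^-1): cancels prior s3. Stack: []
Gen 5 (s3^-1): push. Stack: [s3^-1]
Gen 6 (s3): cancels prior s3^-1. Stack: []
Reduced word: (empty)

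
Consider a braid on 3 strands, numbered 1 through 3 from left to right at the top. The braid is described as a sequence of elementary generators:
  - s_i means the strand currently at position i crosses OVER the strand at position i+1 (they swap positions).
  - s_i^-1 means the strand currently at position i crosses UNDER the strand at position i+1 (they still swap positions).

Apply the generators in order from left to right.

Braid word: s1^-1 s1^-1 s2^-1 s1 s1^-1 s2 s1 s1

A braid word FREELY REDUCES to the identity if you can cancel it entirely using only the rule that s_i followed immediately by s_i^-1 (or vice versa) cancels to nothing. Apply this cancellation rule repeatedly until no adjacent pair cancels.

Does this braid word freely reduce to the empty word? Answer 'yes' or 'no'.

Answer: yes

Derivation:
Gen 1 (s1^-1): push. Stack: [s1^-1]
Gen 2 (s1^-1): push. Stack: [s1^-1 s1^-1]
Gen 3 (s2^-1): push. Stack: [s1^-1 s1^-1 s2^-1]
Gen 4 (s1): push. Stack: [s1^-1 s1^-1 s2^-1 s1]
Gen 5 (s1^-1): cancels prior s1. Stack: [s1^-1 s1^-1 s2^-1]
Gen 6 (s2): cancels prior s2^-1. Stack: [s1^-1 s1^-1]
Gen 7 (s1): cancels prior s1^-1. Stack: [s1^-1]
Gen 8 (s1): cancels prior s1^-1. Stack: []
Reduced word: (empty)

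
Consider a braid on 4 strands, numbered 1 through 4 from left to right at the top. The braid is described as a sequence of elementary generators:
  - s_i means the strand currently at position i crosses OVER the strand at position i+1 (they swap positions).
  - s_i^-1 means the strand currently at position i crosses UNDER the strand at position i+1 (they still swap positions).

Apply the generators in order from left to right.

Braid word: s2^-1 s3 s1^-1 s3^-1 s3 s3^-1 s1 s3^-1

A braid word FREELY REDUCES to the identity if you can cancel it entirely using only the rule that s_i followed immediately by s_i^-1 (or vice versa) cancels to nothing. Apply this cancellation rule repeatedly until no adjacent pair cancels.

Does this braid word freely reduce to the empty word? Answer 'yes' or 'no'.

Gen 1 (s2^-1): push. Stack: [s2^-1]
Gen 2 (s3): push. Stack: [s2^-1 s3]
Gen 3 (s1^-1): push. Stack: [s2^-1 s3 s1^-1]
Gen 4 (s3^-1): push. Stack: [s2^-1 s3 s1^-1 s3^-1]
Gen 5 (s3): cancels prior s3^-1. Stack: [s2^-1 s3 s1^-1]
Gen 6 (s3^-1): push. Stack: [s2^-1 s3 s1^-1 s3^-1]
Gen 7 (s1): push. Stack: [s2^-1 s3 s1^-1 s3^-1 s1]
Gen 8 (s3^-1): push. Stack: [s2^-1 s3 s1^-1 s3^-1 s1 s3^-1]
Reduced word: s2^-1 s3 s1^-1 s3^-1 s1 s3^-1

Answer: no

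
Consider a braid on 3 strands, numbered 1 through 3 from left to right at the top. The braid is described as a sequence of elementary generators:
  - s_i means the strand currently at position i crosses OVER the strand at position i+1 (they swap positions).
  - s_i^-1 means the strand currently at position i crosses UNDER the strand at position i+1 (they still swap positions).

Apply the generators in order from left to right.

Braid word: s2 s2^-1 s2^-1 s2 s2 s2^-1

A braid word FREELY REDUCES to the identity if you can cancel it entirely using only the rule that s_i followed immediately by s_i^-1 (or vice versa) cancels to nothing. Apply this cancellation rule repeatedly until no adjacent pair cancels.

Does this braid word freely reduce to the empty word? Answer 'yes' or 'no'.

Gen 1 (s2): push. Stack: [s2]
Gen 2 (s2^-1): cancels prior s2. Stack: []
Gen 3 (s2^-1): push. Stack: [s2^-1]
Gen 4 (s2): cancels prior s2^-1. Stack: []
Gen 5 (s2): push. Stack: [s2]
Gen 6 (s2^-1): cancels prior s2. Stack: []
Reduced word: (empty)

Answer: yes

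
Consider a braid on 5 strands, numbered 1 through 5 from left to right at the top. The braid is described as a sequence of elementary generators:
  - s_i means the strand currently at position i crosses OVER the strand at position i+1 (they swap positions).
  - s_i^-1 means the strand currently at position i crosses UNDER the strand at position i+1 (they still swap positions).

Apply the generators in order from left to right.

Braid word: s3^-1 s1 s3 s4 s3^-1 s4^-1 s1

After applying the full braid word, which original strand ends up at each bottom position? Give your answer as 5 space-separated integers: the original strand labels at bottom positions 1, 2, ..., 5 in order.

Answer: 1 2 5 4 3

Derivation:
Gen 1 (s3^-1): strand 3 crosses under strand 4. Perm now: [1 2 4 3 5]
Gen 2 (s1): strand 1 crosses over strand 2. Perm now: [2 1 4 3 5]
Gen 3 (s3): strand 4 crosses over strand 3. Perm now: [2 1 3 4 5]
Gen 4 (s4): strand 4 crosses over strand 5. Perm now: [2 1 3 5 4]
Gen 5 (s3^-1): strand 3 crosses under strand 5. Perm now: [2 1 5 3 4]
Gen 6 (s4^-1): strand 3 crosses under strand 4. Perm now: [2 1 5 4 3]
Gen 7 (s1): strand 2 crosses over strand 1. Perm now: [1 2 5 4 3]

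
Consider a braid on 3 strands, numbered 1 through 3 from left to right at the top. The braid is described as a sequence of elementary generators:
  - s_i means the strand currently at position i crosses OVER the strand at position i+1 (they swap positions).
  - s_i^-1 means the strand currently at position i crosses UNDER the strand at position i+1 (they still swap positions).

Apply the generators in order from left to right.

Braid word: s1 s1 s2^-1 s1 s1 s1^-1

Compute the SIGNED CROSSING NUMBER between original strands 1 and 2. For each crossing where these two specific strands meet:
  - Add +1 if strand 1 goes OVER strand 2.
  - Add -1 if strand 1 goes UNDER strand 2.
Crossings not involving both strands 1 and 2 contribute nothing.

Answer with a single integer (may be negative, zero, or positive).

Answer: 0

Derivation:
Gen 1: 1 over 2. Both 1&2? yes. Contrib: +1. Sum: 1
Gen 2: 2 over 1. Both 1&2? yes. Contrib: -1. Sum: 0
Gen 3: crossing 2x3. Both 1&2? no. Sum: 0
Gen 4: crossing 1x3. Both 1&2? no. Sum: 0
Gen 5: crossing 3x1. Both 1&2? no. Sum: 0
Gen 6: crossing 1x3. Both 1&2? no. Sum: 0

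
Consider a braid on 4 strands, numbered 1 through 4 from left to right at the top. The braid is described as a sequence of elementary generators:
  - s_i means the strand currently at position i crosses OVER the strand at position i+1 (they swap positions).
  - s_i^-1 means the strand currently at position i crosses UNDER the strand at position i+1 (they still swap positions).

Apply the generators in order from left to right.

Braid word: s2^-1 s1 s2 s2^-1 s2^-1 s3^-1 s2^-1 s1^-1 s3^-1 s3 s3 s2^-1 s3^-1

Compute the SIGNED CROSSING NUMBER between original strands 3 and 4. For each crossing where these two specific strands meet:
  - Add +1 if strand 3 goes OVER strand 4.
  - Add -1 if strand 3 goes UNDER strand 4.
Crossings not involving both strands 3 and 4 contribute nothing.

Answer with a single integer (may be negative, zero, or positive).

Gen 1: crossing 2x3. Both 3&4? no. Sum: 0
Gen 2: crossing 1x3. Both 3&4? no. Sum: 0
Gen 3: crossing 1x2. Both 3&4? no. Sum: 0
Gen 4: crossing 2x1. Both 3&4? no. Sum: 0
Gen 5: crossing 1x2. Both 3&4? no. Sum: 0
Gen 6: crossing 1x4. Both 3&4? no. Sum: 0
Gen 7: crossing 2x4. Both 3&4? no. Sum: 0
Gen 8: 3 under 4. Both 3&4? yes. Contrib: -1. Sum: -1
Gen 9: crossing 2x1. Both 3&4? no. Sum: -1
Gen 10: crossing 1x2. Both 3&4? no. Sum: -1
Gen 11: crossing 2x1. Both 3&4? no. Sum: -1
Gen 12: crossing 3x1. Both 3&4? no. Sum: -1
Gen 13: crossing 3x2. Both 3&4? no. Sum: -1

Answer: -1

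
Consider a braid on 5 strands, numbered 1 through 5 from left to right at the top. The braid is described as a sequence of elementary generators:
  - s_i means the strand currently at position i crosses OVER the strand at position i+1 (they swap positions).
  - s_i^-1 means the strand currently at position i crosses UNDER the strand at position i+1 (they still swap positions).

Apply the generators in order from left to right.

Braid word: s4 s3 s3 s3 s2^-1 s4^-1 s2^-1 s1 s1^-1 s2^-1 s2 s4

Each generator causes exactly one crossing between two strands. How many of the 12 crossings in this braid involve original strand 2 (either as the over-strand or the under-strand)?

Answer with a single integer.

Gen 1: crossing 4x5. Involves strand 2? no. Count so far: 0
Gen 2: crossing 3x5. Involves strand 2? no. Count so far: 0
Gen 3: crossing 5x3. Involves strand 2? no. Count so far: 0
Gen 4: crossing 3x5. Involves strand 2? no. Count so far: 0
Gen 5: crossing 2x5. Involves strand 2? yes. Count so far: 1
Gen 6: crossing 3x4. Involves strand 2? no. Count so far: 1
Gen 7: crossing 5x2. Involves strand 2? yes. Count so far: 2
Gen 8: crossing 1x2. Involves strand 2? yes. Count so far: 3
Gen 9: crossing 2x1. Involves strand 2? yes. Count so far: 4
Gen 10: crossing 2x5. Involves strand 2? yes. Count so far: 5
Gen 11: crossing 5x2. Involves strand 2? yes. Count so far: 6
Gen 12: crossing 4x3. Involves strand 2? no. Count so far: 6

Answer: 6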